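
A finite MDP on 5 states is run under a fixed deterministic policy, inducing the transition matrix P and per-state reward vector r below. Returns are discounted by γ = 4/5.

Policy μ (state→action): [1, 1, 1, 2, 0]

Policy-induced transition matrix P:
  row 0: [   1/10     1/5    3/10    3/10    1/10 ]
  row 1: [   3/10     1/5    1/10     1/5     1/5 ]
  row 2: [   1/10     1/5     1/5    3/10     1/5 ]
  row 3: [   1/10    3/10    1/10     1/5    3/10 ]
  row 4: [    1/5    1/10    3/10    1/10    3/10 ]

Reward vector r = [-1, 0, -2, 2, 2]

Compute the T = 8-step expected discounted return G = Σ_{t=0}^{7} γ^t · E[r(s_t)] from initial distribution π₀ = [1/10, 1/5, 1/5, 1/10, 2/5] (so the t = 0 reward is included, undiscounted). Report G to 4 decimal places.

t=0: π = [0.1000, 0.2000, 0.2000, 0.1000, 0.4000], E[r] = 0.5000, γ^t·E[r] = 0.500000, running G = 0.500000
t=1: π = [0.1800, 0.1700, 0.2200, 0.1900, 0.2400], E[r] = 0.2400, γ^t·E[r] = 0.192000, running G = 0.692000
t=2: π = [0.1580, 0.1950, 0.2060, 0.2160, 0.2250], E[r] = 0.3120, γ^t·E[r] = 0.199680, running G = 0.891680
t=3: π = [0.1615, 0.1991, 0.1972, 0.2139, 0.2283], E[r] = 0.3285, γ^t·E[r] = 0.168192, running G = 1.059872
t=4: π = [0.1627, 0.1986, 0.1977, 0.2130, 0.2281], E[r] = 0.3242, γ^t·E[r] = 0.132796, running G = 1.192668
t=5: π = [0.1625, 0.1985, 0.1979, 0.2132, 0.2278], E[r] = 0.3238, γ^t·E[r] = 0.106103, running G = 1.298772
t=6: π = [0.1625, 0.1985, 0.1979, 0.2133, 0.2279], E[r] = 0.3240, γ^t·E[r] = 0.084939, running G = 1.383710
t=7: π = [0.1625, 0.1985, 0.1979, 0.2132, 0.2279], E[r] = 0.3240, γ^t·E[r] = 0.067953, running G = 1.451663

G = 1.4517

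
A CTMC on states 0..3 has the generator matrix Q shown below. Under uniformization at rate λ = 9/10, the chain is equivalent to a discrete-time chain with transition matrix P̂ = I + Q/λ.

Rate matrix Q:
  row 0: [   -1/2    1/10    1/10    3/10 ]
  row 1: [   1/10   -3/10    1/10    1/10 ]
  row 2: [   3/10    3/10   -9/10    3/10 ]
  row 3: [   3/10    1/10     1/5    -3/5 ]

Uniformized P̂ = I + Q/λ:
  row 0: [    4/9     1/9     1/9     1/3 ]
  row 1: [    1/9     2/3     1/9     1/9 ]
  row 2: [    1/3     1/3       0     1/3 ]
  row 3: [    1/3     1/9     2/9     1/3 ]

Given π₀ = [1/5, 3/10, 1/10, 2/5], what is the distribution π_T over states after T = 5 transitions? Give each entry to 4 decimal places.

π = [0.2970, 0.3126, 0.1264, 0.2640]

t=0: π = [0.2000, 0.3000, 0.1000, 0.4000]
t=1: π = [0.2889, 0.3000, 0.1444, 0.2667]
t=2: π = [0.2988, 0.3099, 0.1247, 0.2667]
t=3: π = [0.2977, 0.3110, 0.1269, 0.2645]
t=4: π = [0.2973, 0.3121, 0.1264, 0.2642]
t=5: π = [0.2970, 0.3126, 0.1264, 0.2640]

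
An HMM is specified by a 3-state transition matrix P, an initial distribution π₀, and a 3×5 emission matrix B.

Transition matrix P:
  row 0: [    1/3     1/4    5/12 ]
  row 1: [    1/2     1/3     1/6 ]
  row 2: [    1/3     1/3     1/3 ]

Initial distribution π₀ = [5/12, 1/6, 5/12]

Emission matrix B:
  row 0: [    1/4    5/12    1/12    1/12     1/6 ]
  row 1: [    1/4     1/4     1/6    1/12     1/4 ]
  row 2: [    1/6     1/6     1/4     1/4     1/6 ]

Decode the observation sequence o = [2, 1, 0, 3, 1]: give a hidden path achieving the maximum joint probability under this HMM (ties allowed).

path = [2, 0, 0, 2, 0]

t=0: δ = [3.472e-02, 2.778e-02, 1.042e-01]  (obs o_0=2)
t=1: δ = [1.447e-02, 8.681e-03, 5.787e-03]  ψ = [2, 2, 2]  (obs o_1=1)
t=2: δ = [1.206e-03, 9.042e-04, 1.005e-03]  ψ = [0, 0, 0]  (obs o_2=0)
t=3: δ = [3.768e-05, 2.791e-05, 1.256e-04]  ψ = [1, 2, 0]  (obs o_3=3)
t=4: δ = [1.744e-05, 1.047e-05, 6.977e-06]  ψ = [2, 2, 2]  (obs o_4=1)
backtrack: best end state = 0; path = [2, 0, 0, 2, 0]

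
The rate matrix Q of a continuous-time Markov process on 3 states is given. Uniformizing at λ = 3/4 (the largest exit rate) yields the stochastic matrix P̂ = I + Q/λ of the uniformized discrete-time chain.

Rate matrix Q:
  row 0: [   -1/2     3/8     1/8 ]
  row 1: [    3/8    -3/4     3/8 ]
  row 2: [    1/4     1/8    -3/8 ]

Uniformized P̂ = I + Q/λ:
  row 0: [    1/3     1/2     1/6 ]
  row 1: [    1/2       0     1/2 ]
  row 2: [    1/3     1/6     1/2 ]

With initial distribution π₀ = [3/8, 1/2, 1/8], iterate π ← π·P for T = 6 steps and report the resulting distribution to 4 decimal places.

π = [0.3749, 0.2502, 0.3749]

t=0: π = [0.3750, 0.5000, 0.1250]
t=1: π = [0.4167, 0.2083, 0.3750]
t=2: π = [0.3681, 0.2708, 0.3611]
t=3: π = [0.3785, 0.2442, 0.3773]
t=4: π = [0.3740, 0.2521, 0.3738]
t=5: π = [0.3754, 0.2493, 0.3753]
t=6: π = [0.3749, 0.2502, 0.3749]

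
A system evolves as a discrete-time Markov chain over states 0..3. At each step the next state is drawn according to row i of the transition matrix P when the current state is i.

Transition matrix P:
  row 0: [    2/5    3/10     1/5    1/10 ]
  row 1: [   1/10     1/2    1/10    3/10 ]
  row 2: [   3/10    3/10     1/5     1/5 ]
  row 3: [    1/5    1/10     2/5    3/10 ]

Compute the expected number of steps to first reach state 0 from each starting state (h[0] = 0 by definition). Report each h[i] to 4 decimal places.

h = [0.0000, 5.9236, 4.7134, 4.9682]

First-step conditioning: h[0] = 0; for i ≠ 0, h[i] = 1 + Σ_k P[i][k]·h[k].
  h[1] = 1 + 1/2·h[1] + 1/10·h[2] + 3/10·h[3]
  h[2] = 1 + 3/10·h[1] + 1/5·h[2] + 1/5·h[3]
  h[3] = 1 + 1/10·h[1] + 2/5·h[2] + 3/10·h[3]
Solving the 3×3 linear system over states ≠ 0 gives exactly h = [0, 930/157, 740/157, 780/157] (h[0] = 0 is the target).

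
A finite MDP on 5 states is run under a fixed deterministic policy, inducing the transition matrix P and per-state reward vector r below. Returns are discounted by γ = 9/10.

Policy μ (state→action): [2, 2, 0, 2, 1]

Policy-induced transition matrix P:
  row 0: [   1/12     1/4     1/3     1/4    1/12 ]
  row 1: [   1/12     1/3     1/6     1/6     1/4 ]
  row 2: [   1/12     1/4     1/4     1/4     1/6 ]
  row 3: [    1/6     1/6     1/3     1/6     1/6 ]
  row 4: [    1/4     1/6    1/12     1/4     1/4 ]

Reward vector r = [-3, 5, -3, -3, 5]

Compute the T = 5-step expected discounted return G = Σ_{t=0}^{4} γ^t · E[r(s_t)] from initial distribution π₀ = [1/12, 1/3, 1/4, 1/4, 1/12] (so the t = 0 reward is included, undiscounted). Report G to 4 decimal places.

t=0: π = [0.0833, 0.3333, 0.2500, 0.2500, 0.0833], E[r] = 0.3333, γ^t·E[r] = 0.333333, running G = 0.333333
t=1: π = [0.1181, 0.2500, 0.2361, 0.2014, 0.1944], E[r] = 0.5556, γ^t·E[r] = 0.500000, running G = 0.833333
t=2: π = [0.1325, 0.2378, 0.2234, 0.2124, 0.1939], E[r] = 0.4537, γ^t·E[r] = 0.367500, running G = 1.200833
t=3: π = [0.1333, 0.2360, 0.2266, 0.2125, 0.1916], E[r] = 0.4205, γ^t·E[r] = 0.306563, running G = 1.507396
t=4: π = [0.1330, 0.2360, 0.2272, 0.2126, 0.1912], E[r] = 0.4174, γ^t·E[r] = 0.273860, running G = 1.781256

G = 1.7813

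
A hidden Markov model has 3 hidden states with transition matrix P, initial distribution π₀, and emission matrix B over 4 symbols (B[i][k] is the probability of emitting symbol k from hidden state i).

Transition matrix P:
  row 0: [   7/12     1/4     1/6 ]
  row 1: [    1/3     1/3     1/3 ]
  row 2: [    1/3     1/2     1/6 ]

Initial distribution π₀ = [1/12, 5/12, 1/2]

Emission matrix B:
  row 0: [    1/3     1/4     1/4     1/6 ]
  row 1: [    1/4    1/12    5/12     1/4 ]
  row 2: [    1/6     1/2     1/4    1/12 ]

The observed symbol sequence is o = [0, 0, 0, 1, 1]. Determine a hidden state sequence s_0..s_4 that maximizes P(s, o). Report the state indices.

t=0: δ = [2.778e-02, 1.042e-01, 8.333e-02]  (obs o_0=0)
t=1: δ = [1.157e-02, 1.042e-02, 5.787e-03]  ψ = [1, 2, 1]  (obs o_1=0)
t=2: δ = [2.251e-03, 8.681e-04, 5.787e-04]  ψ = [0, 1, 1]  (obs o_2=0)
t=3: δ = [3.282e-04, 4.689e-05, 1.875e-04]  ψ = [0, 0, 0]  (obs o_3=1)
t=4: δ = [4.786e-05, 7.814e-06, 2.735e-05]  ψ = [0, 2, 0]  (obs o_4=1)
backtrack: best end state = 0; path = [1, 0, 0, 0, 0]

path = [1, 0, 0, 0, 0]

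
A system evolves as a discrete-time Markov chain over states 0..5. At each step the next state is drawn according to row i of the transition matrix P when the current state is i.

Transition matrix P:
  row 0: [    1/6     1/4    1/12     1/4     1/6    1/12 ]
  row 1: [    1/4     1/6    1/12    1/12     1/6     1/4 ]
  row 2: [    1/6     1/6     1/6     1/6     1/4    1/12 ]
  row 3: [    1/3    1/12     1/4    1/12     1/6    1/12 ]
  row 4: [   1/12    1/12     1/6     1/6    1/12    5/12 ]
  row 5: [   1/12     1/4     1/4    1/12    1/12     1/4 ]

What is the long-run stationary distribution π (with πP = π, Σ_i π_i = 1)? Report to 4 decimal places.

π = [0.1754, 0.1733, 0.1655, 0.1390, 0.1516, 0.1953]

Balance equations π_j = Σ_i π_i·P[i][j]:
  π_0 = 1/6·π_0 + 1/4·π_1 + 1/6·π_2 + 1/3·π_3 + 1/12·π_4 + 1/12·π_5
  π_1 = 1/4·π_0 + 1/6·π_1 + 1/6·π_2 + 1/12·π_3 + 1/12·π_4 + 1/4·π_5
  π_2 = 1/12·π_0 + 1/12·π_1 + 1/6·π_2 + 1/4·π_3 + 1/6·π_4 + 1/4·π_5
  π_3 = 1/4·π_0 + 1/12·π_1 + 1/6·π_2 + 1/12·π_3 + 1/6·π_4 + 1/12·π_5
  π_4 = 1/6·π_0 + 1/6·π_1 + 1/4·π_2 + 1/6·π_3 + 1/12·π_4 + 1/12·π_5
  normalize: π_0 + π_1 + π_2 + π_3 + π_4 + π_5 = 1
Solving the linear system gives exactly π = [22919/130688, 11327/65344, 2703/16336, 18163/130688, 9903/65344, 12761/65344].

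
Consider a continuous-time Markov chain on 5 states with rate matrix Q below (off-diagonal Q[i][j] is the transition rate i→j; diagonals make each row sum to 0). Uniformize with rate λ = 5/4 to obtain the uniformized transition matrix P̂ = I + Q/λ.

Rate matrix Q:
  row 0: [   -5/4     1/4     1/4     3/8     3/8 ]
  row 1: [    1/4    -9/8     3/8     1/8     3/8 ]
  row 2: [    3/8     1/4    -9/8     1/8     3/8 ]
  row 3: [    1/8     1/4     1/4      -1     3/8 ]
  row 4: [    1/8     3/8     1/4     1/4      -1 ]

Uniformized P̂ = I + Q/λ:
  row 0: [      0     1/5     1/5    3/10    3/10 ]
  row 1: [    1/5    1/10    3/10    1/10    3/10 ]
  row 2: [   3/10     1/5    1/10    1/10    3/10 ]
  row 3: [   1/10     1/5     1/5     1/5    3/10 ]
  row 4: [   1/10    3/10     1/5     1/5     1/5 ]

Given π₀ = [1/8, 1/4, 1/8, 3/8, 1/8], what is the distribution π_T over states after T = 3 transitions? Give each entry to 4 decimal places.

t=0: π = [0.1250, 0.2500, 0.1250, 0.3750, 0.1250]
t=1: π = [0.1375, 0.1875, 0.2125, 0.1750, 0.2875]
t=2: π = [0.1475, 0.2100, 0.1975, 0.1738, 0.2713]
t=3: π = [0.1458, 0.2061, 0.2013, 0.1740, 0.2729]

π = [0.1458, 0.2061, 0.2013, 0.1740, 0.2729]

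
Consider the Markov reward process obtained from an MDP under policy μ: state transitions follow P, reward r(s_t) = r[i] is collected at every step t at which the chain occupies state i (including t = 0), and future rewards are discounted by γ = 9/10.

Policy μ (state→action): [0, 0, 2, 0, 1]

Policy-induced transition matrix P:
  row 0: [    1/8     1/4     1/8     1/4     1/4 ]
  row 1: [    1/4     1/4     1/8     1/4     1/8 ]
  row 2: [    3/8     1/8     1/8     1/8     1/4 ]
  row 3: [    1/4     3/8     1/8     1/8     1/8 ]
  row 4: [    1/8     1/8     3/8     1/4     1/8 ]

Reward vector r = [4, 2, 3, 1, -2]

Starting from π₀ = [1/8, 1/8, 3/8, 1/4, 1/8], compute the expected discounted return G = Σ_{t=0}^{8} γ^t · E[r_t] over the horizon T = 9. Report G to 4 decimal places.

G = 10.6791

t=0: π = [0.1250, 0.1250, 0.3750, 0.2500, 0.1250], E[r] = 1.8750, γ^t·E[r] = 1.875000, running G = 1.875000
t=1: π = [0.2656, 0.2188, 0.1563, 0.1719, 0.1875], E[r] = 1.7656, γ^t·E[r] = 1.589063, running G = 3.464063
t=2: π = [0.2129, 0.2285, 0.1719, 0.2090, 0.1777], E[r] = 1.6777, γ^t·E[r] = 1.358965, running G = 4.823027
t=3: π = [0.2227, 0.2324, 0.1694, 0.2024, 0.1731], E[r] = 1.7200, γ^t·E[r] = 1.253859, running G = 6.076886
t=4: π = [0.2217, 0.2325, 0.1683, 0.2035, 0.1740], E[r] = 1.7121, γ^t·E[r] = 1.123327, running G = 7.200213
t=5: π = [0.2216, 0.2327, 0.1685, 0.2035, 0.1737], E[r] = 1.7131, γ^t·E[r] = 1.011582, running G = 8.211795
t=6: π = [0.2216, 0.2327, 0.1684, 0.2035, 0.1738], E[r] = 1.7132, γ^t·E[r] = 0.910465, running G = 9.122260
t=7: π = [0.2216, 0.2327, 0.1684, 0.2035, 0.1738], E[r] = 1.7131, γ^t·E[r] = 0.819393, running G = 9.941653
t=8: π = [0.2216, 0.2327, 0.1684, 0.2035, 0.1738], E[r] = 1.7132, γ^t·E[r] = 0.737460, running G = 10.679113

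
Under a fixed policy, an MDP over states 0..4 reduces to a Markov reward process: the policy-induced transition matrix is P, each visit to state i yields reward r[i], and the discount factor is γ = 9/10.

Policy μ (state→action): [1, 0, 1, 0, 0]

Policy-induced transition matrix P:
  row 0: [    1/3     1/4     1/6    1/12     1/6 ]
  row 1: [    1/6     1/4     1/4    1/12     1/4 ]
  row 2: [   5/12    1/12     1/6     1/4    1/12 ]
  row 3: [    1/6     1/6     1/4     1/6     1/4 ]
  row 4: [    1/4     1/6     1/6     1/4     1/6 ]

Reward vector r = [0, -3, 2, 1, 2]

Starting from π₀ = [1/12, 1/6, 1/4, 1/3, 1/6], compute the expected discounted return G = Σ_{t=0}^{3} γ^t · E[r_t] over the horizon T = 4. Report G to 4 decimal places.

G = 1.6320

t=0: π = [0.0833, 0.1667, 0.2500, 0.3333, 0.1667], E[r] = 0.6667, γ^t·E[r] = 0.666667, running G = 0.666667
t=1: π = [0.2569, 0.1667, 0.2083, 0.1806, 0.1875], E[r] = 0.4722, γ^t·E[r] = 0.425000, running G = 1.091667
t=2: π = [0.2772, 0.1846, 0.1956, 0.1644, 0.1782], E[r] = 0.3582, γ^t·E[r] = 0.290156, running G = 1.381823
t=3: π = [0.2766, 0.1889, 0.1957, 0.1593, 0.1794], E[r] = 0.3432, γ^t·E[r] = 0.250172, running G = 1.631995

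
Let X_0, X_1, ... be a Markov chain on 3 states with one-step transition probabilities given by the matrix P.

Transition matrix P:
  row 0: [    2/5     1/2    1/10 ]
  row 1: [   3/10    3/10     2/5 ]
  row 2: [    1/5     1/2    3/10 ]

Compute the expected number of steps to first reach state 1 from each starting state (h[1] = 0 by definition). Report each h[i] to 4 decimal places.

h = [2.0000, 0.0000, 2.0000]

First-step conditioning: h[1] = 0; for i ≠ 1, h[i] = 1 + Σ_k P[i][k]·h[k].
  h[0] = 1 + 2/5·h[0] + 1/10·h[2]
  h[2] = 1 + 1/5·h[0] + 3/10·h[2]
Solving the 2×2 linear system over states ≠ 1 gives exactly h = [2, 0, 2] (h[1] = 0 is the target).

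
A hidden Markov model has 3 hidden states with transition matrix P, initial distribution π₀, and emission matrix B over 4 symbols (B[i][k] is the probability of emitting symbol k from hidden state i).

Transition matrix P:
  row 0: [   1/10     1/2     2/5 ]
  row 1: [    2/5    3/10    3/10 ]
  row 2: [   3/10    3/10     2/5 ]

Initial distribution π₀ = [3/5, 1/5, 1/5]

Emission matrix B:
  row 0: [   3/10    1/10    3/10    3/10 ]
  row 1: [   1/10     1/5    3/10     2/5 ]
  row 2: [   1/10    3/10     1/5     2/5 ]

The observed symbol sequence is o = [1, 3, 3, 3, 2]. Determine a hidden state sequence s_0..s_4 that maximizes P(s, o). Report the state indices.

t=0: δ = [6.000e-02, 4.000e-02, 6.000e-02]  (obs o_0=1)
t=1: δ = [5.400e-03, 1.200e-02, 9.600e-03]  ψ = [2, 0, 0]  (obs o_1=3)
t=2: δ = [1.440e-03, 1.440e-03, 1.536e-03]  ψ = [1, 1, 2]  (obs o_2=3)
t=3: δ = [1.728e-04, 2.880e-04, 2.458e-04]  ψ = [1, 0, 2]  (obs o_3=3)
t=4: δ = [3.456e-05, 2.592e-05, 1.966e-05]  ψ = [1, 0, 2]  (obs o_4=2)
backtrack: best end state = 0; path = [0, 1, 0, 1, 0]

path = [0, 1, 0, 1, 0]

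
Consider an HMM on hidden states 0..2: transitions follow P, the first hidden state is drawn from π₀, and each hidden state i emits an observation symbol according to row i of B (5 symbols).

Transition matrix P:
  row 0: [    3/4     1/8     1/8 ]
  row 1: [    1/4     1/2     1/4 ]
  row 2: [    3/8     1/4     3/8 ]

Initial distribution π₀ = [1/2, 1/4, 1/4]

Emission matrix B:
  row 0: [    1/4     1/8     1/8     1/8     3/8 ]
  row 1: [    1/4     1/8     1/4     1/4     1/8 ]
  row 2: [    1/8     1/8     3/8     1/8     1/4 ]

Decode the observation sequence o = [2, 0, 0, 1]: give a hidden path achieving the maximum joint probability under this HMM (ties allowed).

path = [0, 0, 0, 0]

t=0: δ = [6.250e-02, 6.250e-02, 9.375e-02]  (obs o_0=2)
t=1: δ = [1.172e-02, 7.812e-03, 4.395e-03]  ψ = [0, 1, 2]  (obs o_1=0)
t=2: δ = [2.197e-03, 9.766e-04, 2.441e-04]  ψ = [0, 1, 1]  (obs o_2=0)
t=3: δ = [2.060e-04, 6.104e-05, 3.433e-05]  ψ = [0, 1, 0]  (obs o_3=1)
backtrack: best end state = 0; path = [0, 0, 0, 0]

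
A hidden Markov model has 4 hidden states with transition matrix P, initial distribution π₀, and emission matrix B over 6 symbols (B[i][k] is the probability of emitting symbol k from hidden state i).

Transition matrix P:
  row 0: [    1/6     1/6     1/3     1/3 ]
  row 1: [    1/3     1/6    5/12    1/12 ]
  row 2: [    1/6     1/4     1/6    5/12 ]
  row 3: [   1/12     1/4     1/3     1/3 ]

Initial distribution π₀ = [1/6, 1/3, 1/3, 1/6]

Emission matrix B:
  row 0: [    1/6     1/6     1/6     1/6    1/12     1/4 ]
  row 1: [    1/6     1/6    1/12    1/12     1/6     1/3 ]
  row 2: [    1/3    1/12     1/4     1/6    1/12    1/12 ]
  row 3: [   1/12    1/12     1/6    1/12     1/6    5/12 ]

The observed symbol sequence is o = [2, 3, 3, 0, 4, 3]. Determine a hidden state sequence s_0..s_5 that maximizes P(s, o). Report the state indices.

path = [2, 1, 0, 2, 3, 2]

t=0: δ = [2.778e-02, 2.778e-02, 8.333e-02, 2.778e-02]  (obs o_0=2)
t=1: δ = [2.315e-03, 1.736e-03, 2.315e-03, 2.894e-03]  ψ = [2, 2, 2, 2]  (obs o_1=3)
t=2: δ = [9.645e-05, 6.028e-05, 1.608e-04, 8.038e-05]  ψ = [1, 3, 3, 2]  (obs o_2=3)
t=3: δ = [4.465e-06, 6.698e-06, 1.072e-05, 5.582e-06]  ψ = [2, 2, 0, 2]  (obs o_3=0)
t=4: δ = [1.861e-07, 4.465e-07, 2.326e-07, 7.442e-07]  ψ = [1, 2, 1, 2]  (obs o_4=4)
t=5: δ = [2.481e-08, 1.550e-08, 4.135e-08, 2.067e-08]  ψ = [1, 3, 3, 3]  (obs o_5=3)
backtrack: best end state = 2; path = [2, 1, 0, 2, 3, 2]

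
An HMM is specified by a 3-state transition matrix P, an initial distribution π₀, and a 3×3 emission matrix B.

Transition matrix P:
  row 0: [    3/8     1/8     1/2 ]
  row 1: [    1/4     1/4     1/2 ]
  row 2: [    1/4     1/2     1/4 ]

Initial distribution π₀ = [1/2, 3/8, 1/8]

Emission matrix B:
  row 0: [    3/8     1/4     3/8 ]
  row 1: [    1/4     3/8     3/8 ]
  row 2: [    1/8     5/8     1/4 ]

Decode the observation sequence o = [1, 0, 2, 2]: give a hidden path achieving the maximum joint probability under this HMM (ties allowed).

t=0: δ = [1.250e-01, 1.406e-01, 7.812e-02]  (obs o_0=1)
t=1: δ = [1.758e-02, 9.766e-03, 8.789e-03]  ψ = [0, 2, 1]  (obs o_1=0)
t=2: δ = [2.472e-03, 1.648e-03, 2.197e-03]  ψ = [0, 2, 0]  (obs o_2=2)
t=3: δ = [3.476e-04, 4.120e-04, 3.090e-04]  ψ = [0, 2, 0]  (obs o_3=2)
backtrack: best end state = 1; path = [0, 0, 2, 1]

path = [0, 0, 2, 1]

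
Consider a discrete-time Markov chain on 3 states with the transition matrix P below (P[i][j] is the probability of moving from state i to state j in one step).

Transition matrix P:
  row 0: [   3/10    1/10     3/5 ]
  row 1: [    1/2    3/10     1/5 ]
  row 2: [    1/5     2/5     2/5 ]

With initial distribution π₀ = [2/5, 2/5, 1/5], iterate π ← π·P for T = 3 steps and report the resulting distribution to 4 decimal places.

t=0: π = [0.4000, 0.4000, 0.2000]
t=1: π = [0.3600, 0.2400, 0.4000]
t=2: π = [0.3080, 0.2680, 0.4240]
t=3: π = [0.3112, 0.2808, 0.4080]

π = [0.3112, 0.2808, 0.4080]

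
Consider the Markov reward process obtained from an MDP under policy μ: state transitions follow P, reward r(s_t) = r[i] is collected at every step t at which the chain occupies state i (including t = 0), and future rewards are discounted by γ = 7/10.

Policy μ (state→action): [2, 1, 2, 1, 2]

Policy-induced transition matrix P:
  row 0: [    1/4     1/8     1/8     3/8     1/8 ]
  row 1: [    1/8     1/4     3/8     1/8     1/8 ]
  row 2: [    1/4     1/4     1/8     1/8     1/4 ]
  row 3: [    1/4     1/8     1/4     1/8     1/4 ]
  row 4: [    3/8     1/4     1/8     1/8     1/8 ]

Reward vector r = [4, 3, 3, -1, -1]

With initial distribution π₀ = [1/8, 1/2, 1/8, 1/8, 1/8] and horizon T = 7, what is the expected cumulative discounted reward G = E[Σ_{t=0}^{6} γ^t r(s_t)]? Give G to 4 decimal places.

G = 5.9620

t=0: π = [0.1250, 0.5000, 0.1250, 0.1250, 0.1250], E[r] = 2.1250, γ^t·E[r] = 2.125000, running G = 2.125000
t=1: π = [0.2031, 0.2188, 0.2656, 0.1563, 0.1563], E[r] = 1.9531, γ^t·E[r] = 1.367188, running G = 3.492188
t=2: π = [0.2422, 0.2051, 0.1992, 0.1758, 0.1777], E[r] = 1.8281, γ^t·E[r] = 0.895781, running G = 4.387969
t=3: π = [0.2466, 0.1978, 0.1982, 0.1855, 0.1719], E[r] = 1.8169, γ^t·E[r] = 0.623195, running G = 5.011164
t=4: π = [0.2468, 0.1960, 0.1976, 0.1866, 0.1730], E[r] = 1.8083, γ^t·E[r] = 0.434170, running G = 5.445334
t=5: π = [0.2471, 0.1958, 0.1973, 0.1867, 0.1730], E[r] = 1.8082, γ^t·E[r] = 0.303908, running G = 5.749241
t=6: π = [0.2472, 0.1958, 0.1973, 0.1868, 0.1730], E[r] = 1.8080, γ^t·E[r] = 0.212712, running G = 5.961953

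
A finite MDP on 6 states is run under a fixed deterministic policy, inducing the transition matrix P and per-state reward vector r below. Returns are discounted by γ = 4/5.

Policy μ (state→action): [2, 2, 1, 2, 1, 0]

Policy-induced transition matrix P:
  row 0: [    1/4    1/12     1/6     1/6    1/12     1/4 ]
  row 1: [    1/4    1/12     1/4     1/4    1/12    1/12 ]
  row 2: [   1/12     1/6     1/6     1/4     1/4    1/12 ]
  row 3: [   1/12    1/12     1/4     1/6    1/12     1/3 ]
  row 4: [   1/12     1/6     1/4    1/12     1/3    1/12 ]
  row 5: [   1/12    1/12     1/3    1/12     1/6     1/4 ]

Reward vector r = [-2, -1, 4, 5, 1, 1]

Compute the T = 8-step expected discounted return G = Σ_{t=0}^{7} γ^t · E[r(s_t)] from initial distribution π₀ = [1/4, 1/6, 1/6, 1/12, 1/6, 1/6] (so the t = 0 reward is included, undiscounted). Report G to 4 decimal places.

t=0: π = [0.2500, 0.1667, 0.1667, 0.0833, 0.1667, 0.1667], E[r] = 0.7500, γ^t·E[r] = 0.750000, running G = 0.750000
t=1: π = [0.1528, 0.1111, 0.2292, 0.1667, 0.1667, 0.1736], E[r] = 1.6736, γ^t·E[r] = 1.338889, running G = 2.088889
t=2: π = [0.1273, 0.1163, 0.2326, 0.1667, 0.1777, 0.1794], E[r] = 1.7500, γ^t·E[r] = 1.120000, running G = 3.208889
t=3: π = [0.1239, 0.1175, 0.2350, 0.1660, 0.1815, 0.1761], E[r] = 1.7620, γ^t·E[r] = 0.902123, running G = 4.111012
t=4: π = [0.1236, 0.1180, 0.2348, 0.1662, 0.1825, 0.1748], E[r] = 1.7625, γ^t·E[r] = 0.721906, running G = 4.832919
t=5: π = [0.1236, 0.1181, 0.2347, 0.1663, 0.1827, 0.1746], E[r] = 1.7622, γ^t·E[r] = 0.577451, running G = 5.410370
t=6: π = [0.1236, 0.1181, 0.2347, 0.1663, 0.1827, 0.1746], E[r] = 1.7622, γ^t·E[r] = 0.461942, running G = 5.872312
t=7: π = [0.1236, 0.1181, 0.2347, 0.1663, 0.1827, 0.1746], E[r] = 1.7622, γ^t·E[r] = 0.369551, running G = 6.241863

G = 6.2419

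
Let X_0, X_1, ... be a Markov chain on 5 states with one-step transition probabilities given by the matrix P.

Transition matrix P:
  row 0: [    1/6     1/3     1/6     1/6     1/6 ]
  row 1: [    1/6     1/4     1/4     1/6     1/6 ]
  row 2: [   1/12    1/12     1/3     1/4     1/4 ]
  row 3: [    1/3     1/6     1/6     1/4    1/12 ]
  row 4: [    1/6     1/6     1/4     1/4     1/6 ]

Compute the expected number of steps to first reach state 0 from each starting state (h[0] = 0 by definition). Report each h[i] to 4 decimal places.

h = [0.0000, 5.4853, 5.8829, 4.4596, 5.3998]

First-step conditioning: h[0] = 0; for i ≠ 0, h[i] = 1 + Σ_k P[i][k]·h[k].
  h[1] = 1 + 1/4·h[1] + 1/4·h[2] + 1/6·h[3] + 1/6·h[4]
  h[2] = 1 + 1/12·h[1] + 1/3·h[2] + 1/4·h[3] + 1/4·h[4]
  h[3] = 1 + 1/6·h[1] + 1/6·h[2] + 1/4·h[3] + 1/12·h[4]
  h[4] = 1 + 1/6·h[1] + 1/4·h[2] + 1/4·h[3] + 1/6·h[4]
Solving the 4×4 linear system over states ≠ 0 gives exactly h = [0, 17712/3229, 18996/3229, 14400/3229, 17436/3229] (h[0] = 0 is the target).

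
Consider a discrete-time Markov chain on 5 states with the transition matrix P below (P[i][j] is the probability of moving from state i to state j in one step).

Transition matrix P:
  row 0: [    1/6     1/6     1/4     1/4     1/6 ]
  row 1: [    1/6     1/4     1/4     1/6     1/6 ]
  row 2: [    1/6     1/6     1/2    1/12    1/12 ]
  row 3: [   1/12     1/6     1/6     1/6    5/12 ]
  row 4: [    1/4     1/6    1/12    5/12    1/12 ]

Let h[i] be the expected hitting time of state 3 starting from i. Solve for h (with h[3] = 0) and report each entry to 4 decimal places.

h = [4.8576, 5.2992, 6.0403, 0.0000, 3.9283]

First-step conditioning: h[3] = 0; for i ≠ 3, h[i] = 1 + Σ_k P[i][k]·h[k].
  h[0] = 1 + 1/6·h[0] + 1/6·h[1] + 1/4·h[2] + 1/6·h[4]
  h[1] = 1 + 1/6·h[0] + 1/4·h[1] + 1/4·h[2] + 1/6·h[4]
  h[2] = 1 + 1/6·h[0] + 1/6·h[1] + 1/2·h[2] + 1/12·h[4]
  h[4] = 1 + 1/4·h[0] + 1/6·h[1] + 1/12·h[2] + 1/12·h[4]
Solving the 4×4 linear system over states ≠ 3 gives exactly h = [3036/625, 3312/625, 18876/3125, 0, 12276/3125] (h[3] = 0 is the target).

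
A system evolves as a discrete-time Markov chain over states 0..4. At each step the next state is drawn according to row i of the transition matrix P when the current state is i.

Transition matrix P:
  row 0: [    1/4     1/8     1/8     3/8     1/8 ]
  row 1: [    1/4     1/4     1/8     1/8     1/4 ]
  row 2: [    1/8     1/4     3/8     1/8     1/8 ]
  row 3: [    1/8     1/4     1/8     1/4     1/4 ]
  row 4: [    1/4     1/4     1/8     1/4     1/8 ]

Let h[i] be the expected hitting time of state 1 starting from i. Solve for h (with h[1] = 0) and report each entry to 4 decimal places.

First-step conditioning: h[1] = 0; for i ≠ 1, h[i] = 1 + Σ_k P[i][k]·h[k].
  h[0] = 1 + 1/4·h[0] + 1/8·h[2] + 3/8·h[3] + 1/8·h[4]
  h[2] = 1 + 1/8·h[0] + 3/8·h[2] + 1/8·h[3] + 1/8·h[4]
  h[3] = 1 + 1/8·h[0] + 1/8·h[2] + 1/4·h[3] + 1/4·h[4]
  h[4] = 1 + 1/4·h[0] + 1/8·h[2] + 1/4·h[3] + 1/8·h[4]
Solving the 4×4 linear system over states ≠ 1 gives exactly h = [3504/703, 0, 3064/703, 3072/703, 3120/703] (h[1] = 0 is the target).

h = [4.9844, 0.0000, 4.3585, 4.3698, 4.4381]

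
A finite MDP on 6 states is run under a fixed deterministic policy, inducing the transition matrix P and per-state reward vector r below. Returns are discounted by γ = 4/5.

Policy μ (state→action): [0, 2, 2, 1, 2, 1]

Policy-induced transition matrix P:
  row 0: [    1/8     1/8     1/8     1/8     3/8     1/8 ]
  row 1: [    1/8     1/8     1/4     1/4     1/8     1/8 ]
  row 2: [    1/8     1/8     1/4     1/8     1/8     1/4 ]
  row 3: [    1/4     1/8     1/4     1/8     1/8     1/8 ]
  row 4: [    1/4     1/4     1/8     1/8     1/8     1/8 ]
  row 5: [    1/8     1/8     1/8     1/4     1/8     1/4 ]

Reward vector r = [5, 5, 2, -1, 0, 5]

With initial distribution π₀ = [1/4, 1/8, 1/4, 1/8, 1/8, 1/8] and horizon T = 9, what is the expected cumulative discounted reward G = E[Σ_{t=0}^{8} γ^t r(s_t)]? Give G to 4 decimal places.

t=0: π = [0.2500, 0.1250, 0.2500, 0.1250, 0.1250, 0.1250], E[r] = 2.8750, γ^t·E[r] = 2.875000, running G = 2.875000
t=1: π = [0.1563, 0.1406, 0.1875, 0.1563, 0.1875, 0.1719], E[r] = 2.5625, γ^t·E[r] = 2.050000, running G = 4.925000
t=2: π = [0.1680, 0.1484, 0.1855, 0.1641, 0.1641, 0.1699], E[r] = 2.6387, γ^t·E[r] = 1.688750, running G = 6.613750
t=3: π = [0.1660, 0.1455, 0.1873, 0.1648, 0.1670, 0.1694], E[r] = 2.6145, γ^t·E[r] = 1.338625, running G = 7.952375
t=4: π = [0.1665, 0.1459, 0.1872, 0.1644, 0.1665, 0.1696], E[r] = 2.6197, γ^t·E[r] = 1.073025, running G = 9.025400
t=5: π = [0.1664, 0.1458, 0.1872, 0.1644, 0.1666, 0.1696], E[r] = 2.6188, γ^t·E[r] = 0.858120, running G = 9.883520
t=6: π = [0.1664, 0.1458, 0.1872, 0.1644, 0.1666, 0.1696], E[r] = 2.6190, γ^t·E[r] = 0.686544, running G = 10.570064
t=7: π = [0.1664, 0.1458, 0.1872, 0.1644, 0.1666, 0.1696], E[r] = 2.6189, γ^t·E[r] = 0.549227, running G = 11.119291
t=8: π = [0.1664, 0.1458, 0.1872, 0.1644, 0.1666, 0.1696], E[r] = 2.6189, γ^t·E[r] = 0.439383, running G = 11.558674

G = 11.5587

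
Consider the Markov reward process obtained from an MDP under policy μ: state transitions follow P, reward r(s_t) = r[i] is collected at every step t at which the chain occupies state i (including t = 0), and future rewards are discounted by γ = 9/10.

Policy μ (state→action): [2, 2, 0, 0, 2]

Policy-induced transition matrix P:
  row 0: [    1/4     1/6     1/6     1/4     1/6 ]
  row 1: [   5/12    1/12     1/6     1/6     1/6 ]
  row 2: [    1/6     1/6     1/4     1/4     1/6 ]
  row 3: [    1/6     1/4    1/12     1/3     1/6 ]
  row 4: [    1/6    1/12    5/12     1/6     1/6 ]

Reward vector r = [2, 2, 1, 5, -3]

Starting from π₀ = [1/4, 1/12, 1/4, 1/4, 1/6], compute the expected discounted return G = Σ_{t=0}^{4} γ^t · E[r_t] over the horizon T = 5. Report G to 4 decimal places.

t=0: π = [0.2500, 0.0833, 0.2500, 0.2500, 0.1667], E[r] = 1.6667, γ^t·E[r] = 1.666667, running G = 1.666667
t=1: π = [0.2083, 0.1667, 0.2083, 0.2500, 0.1667], E[r] = 1.7083, γ^t·E[r] = 1.537500, running G = 3.204167
t=2: π = [0.2257, 0.1597, 0.2049, 0.2431, 0.1667], E[r] = 1.6910, γ^t·E[r] = 1.369688, running G = 4.573854
t=3: π = [0.2254, 0.1597, 0.2052, 0.2431, 0.1667], E[r] = 1.6907, γ^t·E[r] = 1.232508, running G = 5.806362
t=4: π = [0.2254, 0.1597, 0.2052, 0.2431, 0.1667], E[r] = 1.6907, γ^t·E[r] = 1.109241, running G = 6.915603

G = 6.9156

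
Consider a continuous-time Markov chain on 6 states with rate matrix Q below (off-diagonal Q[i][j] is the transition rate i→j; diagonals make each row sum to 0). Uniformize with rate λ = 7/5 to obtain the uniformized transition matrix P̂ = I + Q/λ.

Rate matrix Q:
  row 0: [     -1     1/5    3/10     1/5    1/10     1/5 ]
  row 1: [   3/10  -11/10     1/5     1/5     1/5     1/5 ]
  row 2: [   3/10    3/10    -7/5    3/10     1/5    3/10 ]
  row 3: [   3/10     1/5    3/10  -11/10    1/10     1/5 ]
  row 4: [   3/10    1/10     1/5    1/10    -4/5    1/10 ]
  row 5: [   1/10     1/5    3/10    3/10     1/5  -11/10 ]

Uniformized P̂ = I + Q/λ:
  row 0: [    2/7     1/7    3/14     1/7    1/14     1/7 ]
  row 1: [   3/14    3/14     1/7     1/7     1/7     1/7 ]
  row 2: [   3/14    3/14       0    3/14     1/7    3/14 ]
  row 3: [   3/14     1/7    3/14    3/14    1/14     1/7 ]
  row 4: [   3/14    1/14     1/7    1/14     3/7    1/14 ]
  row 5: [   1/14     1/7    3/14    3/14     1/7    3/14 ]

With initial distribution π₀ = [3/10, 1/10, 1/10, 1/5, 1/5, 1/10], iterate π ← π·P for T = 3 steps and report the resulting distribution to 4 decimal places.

t=0: π = [0.3000, 0.1000, 0.1000, 0.2000, 0.2000, 0.1000]
t=1: π = [0.2214, 0.1429, 0.1714, 0.1571, 0.1643, 0.1429]
t=2: π = [0.2097, 0.1536, 0.1556, 0.1648, 0.1628, 0.1536]
t=3: π = [0.2073, 0.1533, 0.1583, 0.1651, 0.1626, 0.1533]

π = [0.2073, 0.1533, 0.1583, 0.1651, 0.1626, 0.1533]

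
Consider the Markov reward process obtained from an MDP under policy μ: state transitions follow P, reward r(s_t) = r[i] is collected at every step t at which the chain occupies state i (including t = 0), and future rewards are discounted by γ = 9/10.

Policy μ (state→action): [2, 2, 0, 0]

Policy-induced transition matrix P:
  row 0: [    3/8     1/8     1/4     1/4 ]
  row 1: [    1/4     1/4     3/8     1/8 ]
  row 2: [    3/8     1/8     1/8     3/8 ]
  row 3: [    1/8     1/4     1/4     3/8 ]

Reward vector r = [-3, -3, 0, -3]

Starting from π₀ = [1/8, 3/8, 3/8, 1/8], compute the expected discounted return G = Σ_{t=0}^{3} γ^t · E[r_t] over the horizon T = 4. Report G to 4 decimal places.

G = -7.3983

t=0: π = [0.1250, 0.3750, 0.3750, 0.1250], E[r] = -1.8750, γ^t·E[r] = -1.875000, running G = -1.875000
t=1: π = [0.2969, 0.1875, 0.2500, 0.2656], E[r] = -2.2500, γ^t·E[r] = -2.025000, running G = -3.900000
t=2: π = [0.2852, 0.1816, 0.2422, 0.2910], E[r] = -2.2734, γ^t·E[r] = -1.841484, running G = -5.741484
t=3: π = [0.2795, 0.1841, 0.2424, 0.2939], E[r] = -2.2727, γ^t·E[r] = -1.656802, running G = -7.398286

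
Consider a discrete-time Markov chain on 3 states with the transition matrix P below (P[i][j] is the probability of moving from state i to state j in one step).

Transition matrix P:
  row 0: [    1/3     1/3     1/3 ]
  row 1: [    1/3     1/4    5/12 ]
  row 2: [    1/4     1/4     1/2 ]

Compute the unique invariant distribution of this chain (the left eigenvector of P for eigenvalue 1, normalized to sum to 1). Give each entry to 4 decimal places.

Balance equations π_j = Σ_i π_i·P[i][j]:
  π_0 = 1/3·π_0 + 1/3·π_1 + 1/4·π_2
  π_1 = 1/3·π_0 + 1/4·π_1 + 1/4·π_2
  normalize: π_0 + π_1 + π_2 = 1
Solving the linear system gives exactly π = [39/131, 36/131, 56/131].

π = [0.2977, 0.2748, 0.4275]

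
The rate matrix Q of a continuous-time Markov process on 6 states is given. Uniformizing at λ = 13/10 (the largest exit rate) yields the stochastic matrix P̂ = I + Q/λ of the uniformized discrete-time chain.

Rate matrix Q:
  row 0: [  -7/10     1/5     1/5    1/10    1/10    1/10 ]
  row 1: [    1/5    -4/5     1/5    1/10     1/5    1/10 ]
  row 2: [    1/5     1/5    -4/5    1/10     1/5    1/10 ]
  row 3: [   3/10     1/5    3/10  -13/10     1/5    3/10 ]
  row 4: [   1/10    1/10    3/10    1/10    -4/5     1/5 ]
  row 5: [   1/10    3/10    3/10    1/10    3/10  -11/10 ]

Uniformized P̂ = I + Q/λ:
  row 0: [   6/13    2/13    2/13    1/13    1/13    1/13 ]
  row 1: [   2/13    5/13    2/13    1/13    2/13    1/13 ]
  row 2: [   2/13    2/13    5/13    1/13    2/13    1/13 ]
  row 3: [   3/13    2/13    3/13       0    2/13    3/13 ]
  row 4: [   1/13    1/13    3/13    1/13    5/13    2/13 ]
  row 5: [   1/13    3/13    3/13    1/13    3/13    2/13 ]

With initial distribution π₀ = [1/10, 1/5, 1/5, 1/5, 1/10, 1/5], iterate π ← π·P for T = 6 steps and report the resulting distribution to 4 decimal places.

t=0: π = [0.1000, 0.2000, 0.2000, 0.2000, 0.1000, 0.2000]
t=1: π = [0.1769, 0.2077, 0.2385, 0.0615, 0.1846, 0.1308]
t=2: π = [0.1888, 0.1976, 0.2379, 0.0722, 0.1929, 0.1107]
t=3: π = [0.1941, 0.1931, 0.2376, 0.0714, 0.1924, 0.1114]
t=4: π = [0.1957, 0.1922, 0.2375, 0.0714, 0.1919, 0.1113]
t=5: π = [0.1962, 0.1920, 0.2375, 0.0714, 0.1916, 0.1112]
t=6: π = [0.1964, 0.1920, 0.2374, 0.0714, 0.1915, 0.1112]

π = [0.1964, 0.1920, 0.2374, 0.0714, 0.1915, 0.1112]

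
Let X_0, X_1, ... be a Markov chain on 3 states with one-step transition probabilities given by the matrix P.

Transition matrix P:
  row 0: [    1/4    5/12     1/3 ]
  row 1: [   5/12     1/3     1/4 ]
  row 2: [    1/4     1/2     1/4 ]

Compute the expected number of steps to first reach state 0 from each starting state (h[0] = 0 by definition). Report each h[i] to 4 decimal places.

h = [0.0000, 2.6667, 3.1111]

First-step conditioning: h[0] = 0; for i ≠ 0, h[i] = 1 + Σ_k P[i][k]·h[k].
  h[1] = 1 + 1/3·h[1] + 1/4·h[2]
  h[2] = 1 + 1/2·h[1] + 1/4·h[2]
Solving the 2×2 linear system over states ≠ 0 gives exactly h = [0, 8/3, 28/9] (h[0] = 0 is the target).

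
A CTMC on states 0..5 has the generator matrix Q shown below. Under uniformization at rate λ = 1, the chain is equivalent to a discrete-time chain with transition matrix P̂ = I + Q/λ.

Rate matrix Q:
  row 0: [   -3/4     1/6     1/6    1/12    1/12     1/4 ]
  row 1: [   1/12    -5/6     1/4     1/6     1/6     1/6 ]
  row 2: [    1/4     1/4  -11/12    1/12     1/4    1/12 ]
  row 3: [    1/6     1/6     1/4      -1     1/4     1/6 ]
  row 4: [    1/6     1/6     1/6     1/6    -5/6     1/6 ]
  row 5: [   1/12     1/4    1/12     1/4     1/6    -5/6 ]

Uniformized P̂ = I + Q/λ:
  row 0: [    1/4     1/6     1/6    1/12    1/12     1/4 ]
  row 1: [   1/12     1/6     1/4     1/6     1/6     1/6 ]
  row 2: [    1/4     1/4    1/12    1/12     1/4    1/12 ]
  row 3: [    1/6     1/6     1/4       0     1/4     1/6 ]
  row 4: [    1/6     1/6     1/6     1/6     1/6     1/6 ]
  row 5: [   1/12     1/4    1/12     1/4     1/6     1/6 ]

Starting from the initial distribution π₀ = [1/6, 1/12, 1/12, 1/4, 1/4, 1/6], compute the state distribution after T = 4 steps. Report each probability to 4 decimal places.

t=0: π = [0.1667, 0.0833, 0.0833, 0.2500, 0.2500, 0.1667]
t=1: π = [0.1667, 0.1875, 0.1736, 0.1181, 0.1806, 0.1736]
t=2: π = [0.1649, 0.1956, 0.1632, 0.1331, 0.1771, 0.1661]
t=3: π = [0.1639, 0.1941, 0.1666, 0.1310, 0.1776, 0.1668]
t=4: π = [0.1641, 0.1945, 0.1660, 0.1312, 0.1778, 0.1664]

π = [0.1641, 0.1945, 0.1660, 0.1312, 0.1778, 0.1664]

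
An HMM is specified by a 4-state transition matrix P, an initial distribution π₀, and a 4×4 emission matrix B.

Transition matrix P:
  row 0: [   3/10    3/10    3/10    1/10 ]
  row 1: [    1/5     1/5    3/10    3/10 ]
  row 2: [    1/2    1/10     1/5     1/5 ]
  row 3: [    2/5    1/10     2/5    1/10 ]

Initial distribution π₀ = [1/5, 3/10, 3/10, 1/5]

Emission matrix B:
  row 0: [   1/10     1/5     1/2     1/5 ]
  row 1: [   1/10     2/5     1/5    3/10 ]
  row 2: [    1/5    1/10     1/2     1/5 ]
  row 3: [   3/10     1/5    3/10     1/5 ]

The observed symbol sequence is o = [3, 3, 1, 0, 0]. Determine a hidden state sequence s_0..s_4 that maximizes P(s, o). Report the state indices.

path = [2, 0, 1, 3, 2]

t=0: δ = [4.000e-02, 9.000e-02, 6.000e-02, 4.000e-02]  (obs o_0=3)
t=1: δ = [6.000e-03, 5.400e-03, 5.400e-03, 5.400e-03]  ψ = [2, 1, 1, 1]  (obs o_1=3)
t=2: δ = [5.400e-04, 7.200e-04, 2.160e-04, 3.240e-04]  ψ = [2, 0, 3, 1]  (obs o_2=1)
t=3: δ = [1.620e-05, 1.620e-05, 4.320e-05, 6.480e-05]  ψ = [0, 0, 1, 1]  (obs o_3=0)
t=4: δ = [2.592e-06, 6.480e-07, 5.184e-06, 2.592e-06]  ψ = [3, 3, 3, 2]  (obs o_4=0)
backtrack: best end state = 2; path = [2, 0, 1, 3, 2]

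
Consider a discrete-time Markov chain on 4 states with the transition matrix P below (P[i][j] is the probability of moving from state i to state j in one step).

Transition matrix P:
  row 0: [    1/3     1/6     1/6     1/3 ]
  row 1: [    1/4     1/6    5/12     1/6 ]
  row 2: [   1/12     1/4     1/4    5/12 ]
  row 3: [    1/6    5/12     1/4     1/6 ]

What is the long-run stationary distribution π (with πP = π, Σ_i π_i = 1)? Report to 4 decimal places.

π = [0.1981, 0.2569, 0.2763, 0.2688]

Balance equations π_j = Σ_i π_i·P[i][j]:
  π_0 = 1/3·π_0 + 1/4·π_1 + 1/12·π_2 + 1/6·π_3
  π_1 = 1/6·π_0 + 1/6·π_1 + 1/4·π_2 + 5/12·π_3
  π_2 = 1/6·π_0 + 5/12·π_1 + 1/4·π_2 + 1/4·π_3
  normalize: π_0 + π_1 + π_2 + π_3 = 1
Solving the linear system gives exactly π = [367/1853, 28/109, 512/1853, 498/1853].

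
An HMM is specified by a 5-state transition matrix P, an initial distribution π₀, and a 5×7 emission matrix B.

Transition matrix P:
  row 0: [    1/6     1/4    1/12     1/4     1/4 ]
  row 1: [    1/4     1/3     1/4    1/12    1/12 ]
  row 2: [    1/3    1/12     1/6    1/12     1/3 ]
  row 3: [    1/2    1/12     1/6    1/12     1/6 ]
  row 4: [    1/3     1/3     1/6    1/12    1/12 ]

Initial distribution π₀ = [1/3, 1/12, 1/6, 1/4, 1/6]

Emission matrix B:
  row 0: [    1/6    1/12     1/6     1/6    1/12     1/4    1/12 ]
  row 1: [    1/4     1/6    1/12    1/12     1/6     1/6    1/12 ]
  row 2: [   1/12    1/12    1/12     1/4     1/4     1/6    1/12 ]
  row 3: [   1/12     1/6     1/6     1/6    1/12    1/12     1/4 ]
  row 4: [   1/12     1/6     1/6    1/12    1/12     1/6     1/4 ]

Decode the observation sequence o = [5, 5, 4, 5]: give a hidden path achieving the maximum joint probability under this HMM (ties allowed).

path = [0, 1, 2, 0]

t=0: δ = [8.333e-02, 1.389e-02, 2.778e-02, 2.083e-02, 2.778e-02]  (obs o_0=5)
t=1: δ = [3.472e-03, 3.472e-03, 1.157e-03, 1.736e-03, 3.472e-03]  ψ = [0, 0, 0, 0, 0]  (obs o_1=5)
t=2: δ = [9.645e-05, 1.929e-04, 2.170e-04, 7.234e-05, 7.234e-05]  ψ = [4, 1, 1, 0, 0]  (obs o_2=4)
t=3: δ = [1.808e-05, 1.072e-05, 8.038e-06, 2.009e-06, 1.206e-05]  ψ = [2, 1, 1, 0, 2]  (obs o_3=5)
backtrack: best end state = 0; path = [0, 1, 2, 0]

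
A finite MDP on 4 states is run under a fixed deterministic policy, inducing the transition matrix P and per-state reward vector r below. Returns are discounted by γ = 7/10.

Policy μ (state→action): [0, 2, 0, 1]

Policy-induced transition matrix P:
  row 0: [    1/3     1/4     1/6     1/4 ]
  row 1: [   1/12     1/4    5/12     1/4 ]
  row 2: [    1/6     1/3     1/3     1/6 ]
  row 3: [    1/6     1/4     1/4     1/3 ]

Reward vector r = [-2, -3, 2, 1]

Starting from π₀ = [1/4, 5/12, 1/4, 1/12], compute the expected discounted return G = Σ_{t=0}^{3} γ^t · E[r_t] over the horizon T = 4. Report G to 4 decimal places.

t=0: π = [0.2500, 0.4167, 0.2500, 0.0833], E[r] = -1.1667, γ^t·E[r] = -1.166667, running G = -1.166667
t=1: π = [0.1736, 0.2708, 0.3194, 0.2361], E[r] = -0.2847, γ^t·E[r] = -0.199306, running G = -1.365972
t=2: π = [0.1730, 0.2766, 0.3073, 0.2431], E[r] = -0.3183, γ^t·E[r] = -0.155961, running G = -1.521933
t=3: π = [0.1725, 0.2756, 0.3073, 0.2446], E[r] = -0.3125, γ^t·E[r] = -0.107188, running G = -1.629120

G = -1.6291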